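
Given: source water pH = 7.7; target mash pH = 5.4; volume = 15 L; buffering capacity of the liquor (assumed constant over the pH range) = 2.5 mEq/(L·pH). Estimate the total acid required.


acid = buffering capacity · (pH_source − pH_target) · V
acid = 2.5 · (7.7 − 5.4) · 15

86.2500 mEq


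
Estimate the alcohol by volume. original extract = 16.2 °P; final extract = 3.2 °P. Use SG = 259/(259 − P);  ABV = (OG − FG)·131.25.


OG = 259/(259 − 16.2) = 1.0667
FG = 259/(259 − 3.2) = 1.0125
ABV = (1.0667 − 1.0125)·131.25

7.1153 % ABV


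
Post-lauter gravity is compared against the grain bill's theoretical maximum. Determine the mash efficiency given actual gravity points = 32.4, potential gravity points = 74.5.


efficiency = actual / potential × 100
efficiency = 32.4 / 74.5 × 100

43.4899 %


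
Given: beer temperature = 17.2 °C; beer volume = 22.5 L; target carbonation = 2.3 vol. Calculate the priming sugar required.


residual = 14.695·(0.01821 + 0.09011·e^(−0.04·T));  sugar = (target − residual)·4.0·V
residual = 14.695·(0.01821 + 0.09011·e^(−0.04·17.2)) = 0.9331
sugar = (2.3 − 0.9331)·4.0·22.5

123.0214 g


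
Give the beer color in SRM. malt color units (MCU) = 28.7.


SRM = 1.4922 · MCU^0.6859
SRM = 1.4922 · 28.7^0.6859

14.9207 SRM


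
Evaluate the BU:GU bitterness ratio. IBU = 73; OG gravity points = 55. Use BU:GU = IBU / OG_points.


BU:GU = 73 / 55

1.3273


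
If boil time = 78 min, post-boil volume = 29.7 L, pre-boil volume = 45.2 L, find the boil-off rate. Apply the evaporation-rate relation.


rate = (V_pre − V_post) / (t_min/60)
rate = (45.2 − 29.7) / (78/60)

11.9231 L/hr


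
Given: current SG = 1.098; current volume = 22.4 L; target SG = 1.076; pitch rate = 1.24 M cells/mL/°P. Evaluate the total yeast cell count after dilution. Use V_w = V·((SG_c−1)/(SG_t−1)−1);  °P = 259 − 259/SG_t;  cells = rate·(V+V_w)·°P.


V_w = 22.4·((1.098−1)/(1.076−1)−1) = 6.4842
V_final = 22.4 + 6.4842 = 28.8842
°P = 259 − 259/1.076 = 18.2937
cells = 1.24·28.8842·18.2937

655.2142 billion cells


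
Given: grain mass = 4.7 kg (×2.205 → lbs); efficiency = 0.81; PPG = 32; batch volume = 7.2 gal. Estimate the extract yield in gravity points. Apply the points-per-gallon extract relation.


points = lbs × PPG × eff / vol
lbs = 4.7 × 2.205 = 10.3635
points = 10.3635 × 32 × 0.81 / 7.2

37.3086 points


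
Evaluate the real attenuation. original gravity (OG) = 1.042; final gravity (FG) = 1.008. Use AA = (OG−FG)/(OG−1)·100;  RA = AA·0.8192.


AA = (1.042 − 1.008)/(1.042 − 1)·100 = 80.9524
RA = 80.9524·0.8192

66.3162 %


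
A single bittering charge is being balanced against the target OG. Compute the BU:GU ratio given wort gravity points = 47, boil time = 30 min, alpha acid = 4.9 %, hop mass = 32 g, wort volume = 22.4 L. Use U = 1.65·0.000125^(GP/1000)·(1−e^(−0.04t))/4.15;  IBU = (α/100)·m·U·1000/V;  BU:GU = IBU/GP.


U = 1.65·0.000125^(47/1000)·(1−e^(−0.04·30))/4.15 = 0.1821
IBU = (4.9/100)·32·0.1821·1000/22.4 = 12.7481
BU:GU = 12.7481/47

0.2712


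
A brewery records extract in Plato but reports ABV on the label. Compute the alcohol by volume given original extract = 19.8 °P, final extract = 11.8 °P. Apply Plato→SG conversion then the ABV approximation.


SG = 259/(259 − P);  ABV = (OG − FG)·131.25
OG = 259/(259 − 19.8) = 1.0828
FG = 259/(259 − 11.8) = 1.0477
ABV = (1.0828 − 1.0477)·131.25

4.5992 % ABV


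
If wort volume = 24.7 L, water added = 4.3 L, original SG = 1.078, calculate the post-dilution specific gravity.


SG_new = 1 + (SG_old − 1)·V_old/(V_old + V_water)
pts = (1.078 − 1)·1000·24.7/(24.7 + 4.3) = 66.4345
SG_new = 1 + 66.4345/1000

1.0664


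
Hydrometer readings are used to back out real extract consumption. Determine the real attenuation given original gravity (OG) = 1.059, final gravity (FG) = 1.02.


AA = (OG−FG)/(OG−1)·100;  RA = AA·0.8192
AA = (1.059 − 1.02)/(1.059 − 1)·100 = 66.1017
RA = 66.1017·0.8192

54.1505 %


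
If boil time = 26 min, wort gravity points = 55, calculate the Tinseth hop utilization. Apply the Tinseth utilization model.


U = 1.65·0.000125^(GP/1000) · (1 − e^(−0.04·t))/4.15
bigness = 1.65·0.000125^(55/1000) = 1.0065
boil_factor = (1 − e^(−0.04·26))/4.15 = 0.1558
U = 1.0065 · 0.1558

0.1568


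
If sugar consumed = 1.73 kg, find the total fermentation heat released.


Q = m_sugar · 590 kJ/kg
Q = 1.73 · 590

1020.7000 kJ


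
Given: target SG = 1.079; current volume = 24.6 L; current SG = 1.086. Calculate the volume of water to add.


V_water = V·((SG_curr − 1)/(SG_target − 1) − 1)
V_water = 24.6·((1.086 − 1)/(1.079 − 1) − 1)

2.1797 L


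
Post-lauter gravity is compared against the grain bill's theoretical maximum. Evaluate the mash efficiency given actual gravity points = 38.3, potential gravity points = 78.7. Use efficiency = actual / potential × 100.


efficiency = 38.3 / 78.7 × 100

48.6658 %


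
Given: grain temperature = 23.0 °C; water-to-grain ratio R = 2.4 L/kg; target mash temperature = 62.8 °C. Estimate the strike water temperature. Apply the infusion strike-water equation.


T_strike = (0.41/R)·(T_mash − T_grain) + T_mash
T_strike = (0.41/2.4)·(62.8 − 23.0) + 62.8

69.5992 °C


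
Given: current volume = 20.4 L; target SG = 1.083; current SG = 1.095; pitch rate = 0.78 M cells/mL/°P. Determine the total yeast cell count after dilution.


V_w = V·((SG_c−1)/(SG_t−1)−1);  °P = 259 − 259/SG_t;  cells = rate·(V+V_w)·°P
V_w = 20.4·((1.095−1)/(1.083−1)−1) = 2.9494
V_final = 20.4 + 2.9494 = 23.3494
°P = 259 − 259/1.083 = 19.8495
cells = 0.78·23.3494·19.8495

361.5095 billion cells


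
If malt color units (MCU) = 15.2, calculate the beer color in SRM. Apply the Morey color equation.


SRM = 1.4922 · MCU^0.6859
SRM = 1.4922 · 15.2^0.6859

9.6484 SRM


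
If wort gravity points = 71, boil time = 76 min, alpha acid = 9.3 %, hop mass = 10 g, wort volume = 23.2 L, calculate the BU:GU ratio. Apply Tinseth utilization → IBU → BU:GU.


U = 1.65·0.000125^(GP/1000)·(1−e^(−0.04t))/4.15;  IBU = (α/100)·m·U·1000/V;  BU:GU = IBU/GP
U = 1.65·0.000125^(71/1000)·(1−e^(−0.04·76))/4.15 = 0.2000
IBU = (9.3/100)·10·0.2000·1000/23.2 = 8.0172
BU:GU = 8.0172/71

0.1129


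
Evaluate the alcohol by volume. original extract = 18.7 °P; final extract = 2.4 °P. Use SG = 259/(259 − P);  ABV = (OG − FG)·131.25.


OG = 259/(259 − 18.7) = 1.0778
FG = 259/(259 − 2.4) = 1.0094
ABV = (1.0778 − 1.0094)·131.25

8.9862 % ABV


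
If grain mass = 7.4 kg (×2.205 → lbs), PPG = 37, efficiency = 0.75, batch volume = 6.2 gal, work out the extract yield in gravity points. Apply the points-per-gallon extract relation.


points = lbs × PPG × eff / vol
lbs = 7.4 × 2.205 = 16.3170
points = 16.3170 × 37 × 0.75 / 6.2

73.0317 points


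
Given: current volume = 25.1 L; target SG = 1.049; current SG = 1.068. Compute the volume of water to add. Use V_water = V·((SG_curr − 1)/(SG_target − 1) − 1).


V_water = 25.1·((1.068 − 1)/(1.049 − 1) − 1)

9.7327 L


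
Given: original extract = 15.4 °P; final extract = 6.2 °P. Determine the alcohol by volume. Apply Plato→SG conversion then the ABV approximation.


SG = 259/(259 − P);  ABV = (OG − FG)·131.25
OG = 259/(259 − 15.4) = 1.0632
FG = 259/(259 − 6.2) = 1.0245
ABV = (1.0632 − 1.0245)·131.25

5.0785 % ABV


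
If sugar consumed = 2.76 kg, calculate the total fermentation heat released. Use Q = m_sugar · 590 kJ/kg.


Q = 2.76 · 590

1628.4000 kJ


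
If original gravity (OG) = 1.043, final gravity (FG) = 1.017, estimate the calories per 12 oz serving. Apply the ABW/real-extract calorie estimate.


ABW = (OG−FG)·131.25·0.79/FG;  °P = 259 − 259/SG (for OG→OE and FG→AE);  RE = 0.1808·OE + 0.8192·AE;  Cal = (6.9·ABW + 4·(RE−0.1))·FG·3.55
ABW = (1.043 − 1.017)·131.25·0.79/1.017 = 2.6508
OE = 259 − 259/1.043 = 10.6779 °P
AE = 259 − 259/1.017 = 4.3294 °P
RE = 0.1808·10.6779 + 0.8192·4.3294 = 5.4772 °P
Cal = (6.9·2.6508 + 4·(5.4772−0.1))·1.017·3.55

143.6898 kcal


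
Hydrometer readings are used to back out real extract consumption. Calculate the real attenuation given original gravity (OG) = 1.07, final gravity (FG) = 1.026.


AA = (OG−FG)/(OG−1)·100;  RA = AA·0.8192
AA = (1.07 − 1.026)/(1.07 − 1)·100 = 62.8571
RA = 62.8571·0.8192

51.4926 %


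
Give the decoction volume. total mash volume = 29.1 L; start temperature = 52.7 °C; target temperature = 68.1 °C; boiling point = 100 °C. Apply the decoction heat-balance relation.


V_dec = V_total·(T_target − T_start)/(T_boil − T_start)
V_dec = 29.1·(68.1 − 52.7)/(100 − 52.7)

9.4744 L


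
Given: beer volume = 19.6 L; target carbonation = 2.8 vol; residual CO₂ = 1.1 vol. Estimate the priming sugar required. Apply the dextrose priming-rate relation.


sugar = (target − residual)·4.0·V
sugar = (2.8 − 1.1)·4.0·19.6

133.2800 g


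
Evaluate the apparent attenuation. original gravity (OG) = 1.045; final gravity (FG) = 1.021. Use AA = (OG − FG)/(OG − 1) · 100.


AA = (1.045 − 1.021)/(1.045 − 1) · 100

53.3333 %


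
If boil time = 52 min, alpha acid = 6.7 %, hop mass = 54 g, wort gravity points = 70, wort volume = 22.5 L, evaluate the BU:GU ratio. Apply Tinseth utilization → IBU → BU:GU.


U = 1.65·0.000125^(GP/1000)·(1−e^(−0.04t))/4.15;  IBU = (α/100)·m·U·1000/V;  BU:GU = IBU/GP
U = 1.65·0.000125^(70/1000)·(1−e^(−0.04·52))/4.15 = 0.1855
IBU = (6.7/100)·54·0.1855·1000/22.5 = 29.8228
BU:GU = 29.8228/70

0.4260


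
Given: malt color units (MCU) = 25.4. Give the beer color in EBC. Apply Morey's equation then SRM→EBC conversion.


SRM = 1.4922·MCU^0.6859;  EBC = SRM·1.97
SRM = 1.4922·25.4^0.6859 = 13.7215
EBC = 13.7215·1.97

27.0314 EBC


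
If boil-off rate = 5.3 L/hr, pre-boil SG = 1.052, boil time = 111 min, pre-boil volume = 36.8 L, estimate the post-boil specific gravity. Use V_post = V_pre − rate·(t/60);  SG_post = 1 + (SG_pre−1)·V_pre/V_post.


V_post = 36.8 − 5.3·(111/60) = 26.9950
SG_post = 1 + (1.052 − 1)·36.8/26.9950

1.0709


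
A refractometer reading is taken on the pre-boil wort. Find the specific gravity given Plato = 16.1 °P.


SG = 259/(259 − P)
SG = 259/(259 − 16.1)

1.0663


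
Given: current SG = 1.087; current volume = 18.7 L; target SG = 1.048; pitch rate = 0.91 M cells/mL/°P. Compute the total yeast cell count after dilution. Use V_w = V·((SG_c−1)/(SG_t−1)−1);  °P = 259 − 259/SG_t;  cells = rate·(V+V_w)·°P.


V_w = 18.7·((1.087−1)/(1.048−1)−1) = 15.1937
V_final = 18.7 + 15.1937 = 33.8937
°P = 259 − 259/1.048 = 11.8626
cells = 0.91·33.8937·11.8626

365.8817 billion cells


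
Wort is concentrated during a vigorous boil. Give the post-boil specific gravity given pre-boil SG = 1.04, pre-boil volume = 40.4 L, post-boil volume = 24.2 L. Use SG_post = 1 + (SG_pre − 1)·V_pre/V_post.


pts_pre = (1.04 − 1)·1000 = 40.0000
pts_post = 40.0000·40.4/24.2 = 66.7769
SG_post = 1 + 66.7769/1000

1.0668


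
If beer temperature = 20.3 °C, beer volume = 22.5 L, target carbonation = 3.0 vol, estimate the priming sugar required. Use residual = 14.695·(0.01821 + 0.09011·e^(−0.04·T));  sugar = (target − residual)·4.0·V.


residual = 14.695·(0.01821 + 0.09011·e^(−0.04·20.3)) = 0.8555
sugar = (3.0 − 0.8555)·4.0·22.5

193.0063 g


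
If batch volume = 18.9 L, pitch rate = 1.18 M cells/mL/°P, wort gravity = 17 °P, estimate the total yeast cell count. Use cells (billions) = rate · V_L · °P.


cells = 1.18 · 18.9 · 17

379.1340 billion cells


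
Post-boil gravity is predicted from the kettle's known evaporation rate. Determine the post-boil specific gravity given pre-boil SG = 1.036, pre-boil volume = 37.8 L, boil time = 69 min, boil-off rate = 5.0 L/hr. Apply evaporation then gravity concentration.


V_post = V_pre − rate·(t/60);  SG_post = 1 + (SG_pre−1)·V_pre/V_post
V_post = 37.8 − 5.0·(69/60) = 32.0500
SG_post = 1 + (1.036 − 1)·37.8/32.0500

1.0425


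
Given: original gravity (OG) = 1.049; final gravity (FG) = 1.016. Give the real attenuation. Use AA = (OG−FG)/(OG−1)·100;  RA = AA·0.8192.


AA = (1.049 − 1.016)/(1.049 − 1)·100 = 67.3469
RA = 67.3469·0.8192

55.1706 %


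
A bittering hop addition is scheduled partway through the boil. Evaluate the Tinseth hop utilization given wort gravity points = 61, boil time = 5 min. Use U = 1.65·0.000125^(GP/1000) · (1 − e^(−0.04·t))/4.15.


bigness = 1.65·0.000125^(61/1000) = 0.9537
boil_factor = (1 − e^(−0.04·5))/4.15 = 0.0437
U = 0.9537 · 0.0437

0.0417


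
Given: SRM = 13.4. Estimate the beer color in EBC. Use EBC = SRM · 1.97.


EBC = 13.4 · 1.97

26.3980 EBC


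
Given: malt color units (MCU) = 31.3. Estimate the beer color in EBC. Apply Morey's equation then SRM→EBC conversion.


SRM = 1.4922·MCU^0.6859;  EBC = SRM·1.97
SRM = 1.4922·31.3^0.6859 = 15.8351
EBC = 15.8351·1.97

31.1952 EBC


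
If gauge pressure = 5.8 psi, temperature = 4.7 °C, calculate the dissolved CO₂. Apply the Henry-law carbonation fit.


vols = (P + 14.695)·(0.01821 + 0.09011·e^(−0.04·T))
vols = (5.8 + 14.695)·(0.01821 + 0.09011·e^(−0.04·4.7))

1.9035 volumes


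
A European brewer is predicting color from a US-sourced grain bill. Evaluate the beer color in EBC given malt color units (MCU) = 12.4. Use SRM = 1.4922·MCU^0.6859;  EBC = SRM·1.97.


SRM = 1.4922·12.4^0.6859 = 8.3908
EBC = 8.3908·1.97

16.5299 EBC


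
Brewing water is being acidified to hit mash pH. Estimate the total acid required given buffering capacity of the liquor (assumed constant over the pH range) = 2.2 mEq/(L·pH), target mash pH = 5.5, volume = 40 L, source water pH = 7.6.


acid = buffering capacity · (pH_source − pH_target) · V
acid = 2.2 · (7.6 − 5.5) · 40

184.8000 mEq


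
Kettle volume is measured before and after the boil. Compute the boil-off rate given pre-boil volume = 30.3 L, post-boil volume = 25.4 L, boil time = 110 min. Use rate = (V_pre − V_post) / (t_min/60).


rate = (30.3 − 25.4) / (110/60)

2.6727 L/hr


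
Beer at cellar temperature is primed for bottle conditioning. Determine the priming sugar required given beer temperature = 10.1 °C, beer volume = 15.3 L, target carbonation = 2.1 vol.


residual = 14.695·(0.01821 + 0.09011·e^(−0.04·T));  sugar = (target − residual)·4.0·V
residual = 14.695·(0.01821 + 0.09011·e^(−0.04·10.1)) = 1.1517
sugar = (2.1 − 1.1517)·4.0·15.3

58.0379 g


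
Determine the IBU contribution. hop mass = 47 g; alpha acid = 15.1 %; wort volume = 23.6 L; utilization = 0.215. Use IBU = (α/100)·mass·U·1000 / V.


IBU = (15.1/100)·47·0.215·1000 / 23.6

64.6549 IBU


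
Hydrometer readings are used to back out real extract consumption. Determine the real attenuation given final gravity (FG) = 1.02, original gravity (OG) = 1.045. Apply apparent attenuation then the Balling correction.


AA = (OG−FG)/(OG−1)·100;  RA = AA·0.8192
AA = (1.045 − 1.02)/(1.045 − 1)·100 = 55.5556
RA = 55.5556·0.8192

45.5111 %


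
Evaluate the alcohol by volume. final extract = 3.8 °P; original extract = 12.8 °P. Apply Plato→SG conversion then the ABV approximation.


SG = 259/(259 − P);  ABV = (OG − FG)·131.25
OG = 259/(259 − 12.8) = 1.0520
FG = 259/(259 − 3.8) = 1.0149
ABV = (1.0520 − 1.0149)·131.25

4.8694 % ABV


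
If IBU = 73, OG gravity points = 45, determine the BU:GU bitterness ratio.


BU:GU = IBU / OG_points
BU:GU = 73 / 45

1.6222


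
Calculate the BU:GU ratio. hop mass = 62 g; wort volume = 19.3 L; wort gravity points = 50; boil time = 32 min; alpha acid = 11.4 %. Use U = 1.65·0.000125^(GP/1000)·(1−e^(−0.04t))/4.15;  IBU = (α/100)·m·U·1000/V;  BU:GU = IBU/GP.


U = 1.65·0.000125^(50/1000)·(1−e^(−0.04·32))/4.15 = 0.1831
IBU = (11.4/100)·62·0.1831·1000/19.3 = 67.0711
BU:GU = 67.0711/50

1.3414


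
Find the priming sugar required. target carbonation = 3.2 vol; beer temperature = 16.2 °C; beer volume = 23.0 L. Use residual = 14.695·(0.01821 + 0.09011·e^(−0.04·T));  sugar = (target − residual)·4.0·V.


residual = 14.695·(0.01821 + 0.09011·e^(−0.04·16.2)) = 0.9603
sugar = (3.2 − 0.9603)·4.0·23.0

206.0565 g


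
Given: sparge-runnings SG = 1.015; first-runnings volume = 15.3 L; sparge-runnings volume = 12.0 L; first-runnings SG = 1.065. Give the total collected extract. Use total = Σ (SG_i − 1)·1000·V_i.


first = (1.065 − 1)·1000·15.3 = 994.5000
sparge = (1.015 − 1)·1000·12.0 = 180.0000
total = 994.5000 + 180.0000

1174.5000 gravity·L


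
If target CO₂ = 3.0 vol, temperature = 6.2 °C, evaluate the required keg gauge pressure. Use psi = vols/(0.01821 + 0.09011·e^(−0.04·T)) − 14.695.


psi = 3.0/(0.01821 + 0.09011·e^(−0.04·6.2)) − 14.695

19.1925 psi


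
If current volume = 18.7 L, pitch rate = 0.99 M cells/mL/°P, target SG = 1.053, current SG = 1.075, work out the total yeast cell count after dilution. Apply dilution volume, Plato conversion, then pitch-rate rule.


V_w = V·((SG_c−1)/(SG_t−1)−1);  °P = 259 − 259/SG_t;  cells = rate·(V+V_w)·°P
V_w = 18.7·((1.075−1)/(1.053−1)−1) = 7.7623
V_final = 18.7 + 7.7623 = 26.4623
°P = 259 − 259/1.053 = 13.0361
cells = 0.99·26.4623·13.0361

341.5147 billion cells


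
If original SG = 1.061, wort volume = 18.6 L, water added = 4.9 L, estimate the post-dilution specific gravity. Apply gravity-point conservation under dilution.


SG_new = 1 + (SG_old − 1)·V_old/(V_old + V_water)
pts = (1.061 − 1)·1000·18.6/(18.6 + 4.9) = 48.2809
SG_new = 1 + 48.2809/1000

1.0483


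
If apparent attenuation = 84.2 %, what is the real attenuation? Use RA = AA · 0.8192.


RA = 84.2 · 0.8192

68.9766 %


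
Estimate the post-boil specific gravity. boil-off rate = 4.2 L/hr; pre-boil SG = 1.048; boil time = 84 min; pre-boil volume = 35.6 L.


V_post = V_pre − rate·(t/60);  SG_post = 1 + (SG_pre−1)·V_pre/V_post
V_post = 35.6 − 4.2·(84/60) = 29.7200
SG_post = 1 + (1.048 − 1)·35.6/29.7200

1.0575


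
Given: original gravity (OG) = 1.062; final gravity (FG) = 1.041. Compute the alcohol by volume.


ABV = (OG − FG) · 131.25
ABV = (1.062 − 1.041) · 131.25

2.7563 % ABV


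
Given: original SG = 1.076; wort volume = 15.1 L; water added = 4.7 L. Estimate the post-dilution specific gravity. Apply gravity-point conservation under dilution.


SG_new = 1 + (SG_old − 1)·V_old/(V_old + V_water)
pts = (1.076 − 1)·1000·15.1/(15.1 + 4.7) = 57.9596
SG_new = 1 + 57.9596/1000

1.0580


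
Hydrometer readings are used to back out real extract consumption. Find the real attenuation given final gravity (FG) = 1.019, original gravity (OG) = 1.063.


AA = (OG−FG)/(OG−1)·100;  RA = AA·0.8192
AA = (1.063 − 1.019)/(1.063 − 1)·100 = 69.8413
RA = 69.8413·0.8192

57.2140 %


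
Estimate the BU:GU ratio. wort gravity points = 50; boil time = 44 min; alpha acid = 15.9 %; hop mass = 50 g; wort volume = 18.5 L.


U = 1.65·0.000125^(GP/1000)·(1−e^(−0.04t))/4.15;  IBU = (α/100)·m·U·1000/V;  BU:GU = IBU/GP
U = 1.65·0.000125^(50/1000)·(1−e^(−0.04·44))/4.15 = 0.2100
IBU = (15.9/100)·50·0.2100·1000/18.5 = 90.2576
BU:GU = 90.2576/50

1.8052


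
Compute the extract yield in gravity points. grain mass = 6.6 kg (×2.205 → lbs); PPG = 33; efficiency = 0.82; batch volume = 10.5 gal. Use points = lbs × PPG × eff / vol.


lbs = 6.6 × 2.205 = 14.5530
points = 14.5530 × 33 × 0.82 / 10.5

37.5052 points


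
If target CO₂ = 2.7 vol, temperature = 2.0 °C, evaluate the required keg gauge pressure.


psi = vols/(0.01821 + 0.09011·e^(−0.04·T)) − 14.695
psi = 2.7/(0.01821 + 0.09011·e^(−0.04·2.0)) − 14.695

11.9343 psi


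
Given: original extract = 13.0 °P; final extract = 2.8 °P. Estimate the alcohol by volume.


SG = 259/(259 − P);  ABV = (OG − FG)·131.25
OG = 259/(259 − 13.0) = 1.0528
FG = 259/(259 − 2.8) = 1.0109
ABV = (1.0528 − 1.0109)·131.25

5.5015 % ABV


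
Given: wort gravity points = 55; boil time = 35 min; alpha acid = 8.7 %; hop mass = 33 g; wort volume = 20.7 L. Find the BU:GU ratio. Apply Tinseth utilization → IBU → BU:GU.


U = 1.65·0.000125^(GP/1000)·(1−e^(−0.04t))/4.15;  IBU = (α/100)·m·U·1000/V;  BU:GU = IBU/GP
U = 1.65·0.000125^(55/1000)·(1−e^(−0.04·35))/4.15 = 0.1827
IBU = (8.7/100)·33·0.1827·1000/20.7 = 25.3429
BU:GU = 25.3429/55

0.4608


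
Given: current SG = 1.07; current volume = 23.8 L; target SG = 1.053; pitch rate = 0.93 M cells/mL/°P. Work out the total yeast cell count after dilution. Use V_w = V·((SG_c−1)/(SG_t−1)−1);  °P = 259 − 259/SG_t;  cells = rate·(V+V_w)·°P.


V_w = 23.8·((1.07−1)/(1.053−1)−1) = 7.6340
V_final = 23.8 + 7.6340 = 31.4340
°P = 259 − 259/1.053 = 13.0361
cells = 0.93·31.4340·13.0361

381.0916 billion cells


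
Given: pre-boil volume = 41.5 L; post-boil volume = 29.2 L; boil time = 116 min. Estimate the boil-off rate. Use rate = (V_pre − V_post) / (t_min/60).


rate = (41.5 − 29.2) / (116/60)

6.3621 L/hr


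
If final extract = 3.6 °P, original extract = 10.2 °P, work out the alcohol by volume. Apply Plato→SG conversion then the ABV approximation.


SG = 259/(259 − P);  ABV = (OG − FG)·131.25
OG = 259/(259 − 10.2) = 1.0410
FG = 259/(259 − 3.6) = 1.0141
ABV = (1.0410 − 1.0141)·131.25

3.5308 % ABV


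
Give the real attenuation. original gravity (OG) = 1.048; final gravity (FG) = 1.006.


AA = (OG−FG)/(OG−1)·100;  RA = AA·0.8192
AA = (1.048 − 1.006)/(1.048 − 1)·100 = 87.5000
RA = 87.5000·0.8192

71.6800 %


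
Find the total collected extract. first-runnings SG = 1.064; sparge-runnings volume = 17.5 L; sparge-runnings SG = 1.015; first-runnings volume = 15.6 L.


total = Σ (SG_i − 1)·1000·V_i
first = (1.064 − 1)·1000·15.6 = 998.4000
sparge = (1.015 − 1)·1000·17.5 = 262.5000
total = 998.4000 + 262.5000

1260.9000 gravity·L


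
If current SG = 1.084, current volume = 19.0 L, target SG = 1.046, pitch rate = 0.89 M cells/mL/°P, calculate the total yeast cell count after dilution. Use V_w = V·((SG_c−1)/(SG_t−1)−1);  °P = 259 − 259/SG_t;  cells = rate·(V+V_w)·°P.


V_w = 19.0·((1.084−1)/(1.046−1)−1) = 15.6957
V_final = 19.0 + 15.6957 = 34.6957
°P = 259 − 259/1.046 = 11.3901
cells = 0.89·34.6957·11.3901

351.7151 billion cells


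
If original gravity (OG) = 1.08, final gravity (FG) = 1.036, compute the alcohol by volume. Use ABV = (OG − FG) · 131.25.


ABV = (1.08 − 1.036) · 131.25

5.7750 % ABV


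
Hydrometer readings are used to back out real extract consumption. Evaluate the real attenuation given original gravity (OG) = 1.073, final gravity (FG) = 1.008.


AA = (OG−FG)/(OG−1)·100;  RA = AA·0.8192
AA = (1.073 − 1.008)/(1.073 − 1)·100 = 89.0411
RA = 89.0411·0.8192

72.9425 %


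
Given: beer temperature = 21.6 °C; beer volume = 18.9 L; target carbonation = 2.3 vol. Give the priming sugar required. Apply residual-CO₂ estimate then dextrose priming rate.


residual = 14.695·(0.01821 + 0.09011·e^(−0.04·T));  sugar = (target − residual)·4.0·V
residual = 14.695·(0.01821 + 0.09011·e^(−0.04·21.6)) = 0.8257
sugar = (2.3 − 0.8257)·4.0·18.9

111.4574 g


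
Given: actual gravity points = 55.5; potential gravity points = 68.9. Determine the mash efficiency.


efficiency = actual / potential × 100
efficiency = 55.5 / 68.9 × 100

80.5515 %


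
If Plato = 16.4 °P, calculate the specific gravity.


SG = 259/(259 − P)
SG = 259/(259 − 16.4)

1.0676


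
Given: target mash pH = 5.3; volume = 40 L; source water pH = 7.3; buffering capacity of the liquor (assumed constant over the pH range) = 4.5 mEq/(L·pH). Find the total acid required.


acid = buffering capacity · (pH_source − pH_target) · V
acid = 4.5 · (7.3 − 5.3) · 40

360.0000 mEq


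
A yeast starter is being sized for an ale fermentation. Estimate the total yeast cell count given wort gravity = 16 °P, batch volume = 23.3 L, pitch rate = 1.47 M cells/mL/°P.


cells (billions) = rate · V_L · °P
cells = 1.47 · 23.3 · 16

548.0160 billion cells


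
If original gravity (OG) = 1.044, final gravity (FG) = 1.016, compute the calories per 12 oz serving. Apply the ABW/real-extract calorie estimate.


ABW = (OG−FG)·131.25·0.79/FG;  °P = 259 − 259/SG (for OG→OE and FG→AE);  RE = 0.1808·OE + 0.8192·AE;  Cal = (6.9·ABW + 4·(RE−0.1))·FG·3.55
ABW = (1.044 − 1.016)·131.25·0.79/1.016 = 2.8575
OE = 259 − 259/1.044 = 10.9157 °P
AE = 259 − 259/1.016 = 4.0787 °P
RE = 0.1808·10.9157 + 0.8192·4.0787 = 5.3149 °P
Cal = (6.9·2.8575 + 4·(5.3149−0.1))·1.016·3.55

146.3510 kcal


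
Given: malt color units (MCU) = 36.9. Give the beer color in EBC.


SRM = 1.4922·MCU^0.6859;  EBC = SRM·1.97
SRM = 1.4922·36.9^0.6859 = 17.7276
EBC = 17.7276·1.97

34.9234 EBC


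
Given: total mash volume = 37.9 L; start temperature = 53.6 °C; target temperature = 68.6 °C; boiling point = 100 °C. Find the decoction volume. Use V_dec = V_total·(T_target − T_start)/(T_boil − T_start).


V_dec = 37.9·(68.6 − 53.6)/(100 − 53.6)

12.2522 L


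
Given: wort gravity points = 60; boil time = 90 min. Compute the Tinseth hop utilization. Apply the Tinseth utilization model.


U = 1.65·0.000125^(GP/1000) · (1 − e^(−0.04·t))/4.15
bigness = 1.65·0.000125^(60/1000) = 0.9623
boil_factor = (1 − e^(−0.04·90))/4.15 = 0.2344
U = 0.9623 · 0.2344

0.2255


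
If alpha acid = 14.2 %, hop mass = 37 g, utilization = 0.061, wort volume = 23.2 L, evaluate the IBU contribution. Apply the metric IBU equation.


IBU = (α/100)·mass·U·1000 / V
IBU = (14.2/100)·37·0.061·1000 / 23.2

13.8144 IBU


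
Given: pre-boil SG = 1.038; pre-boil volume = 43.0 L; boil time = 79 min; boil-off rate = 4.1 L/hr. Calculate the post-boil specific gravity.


V_post = V_pre − rate·(t/60);  SG_post = 1 + (SG_pre−1)·V_pre/V_post
V_post = 43.0 − 4.1·(79/60) = 37.6017
SG_post = 1 + (1.038 − 1)·43.0/37.6017

1.0435


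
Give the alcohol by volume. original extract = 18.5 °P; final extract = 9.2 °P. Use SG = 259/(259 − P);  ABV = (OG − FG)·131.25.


OG = 259/(259 − 18.5) = 1.0769
FG = 259/(259 − 9.2) = 1.0368
ABV = (1.0769 − 1.0368)·131.25

5.2623 % ABV


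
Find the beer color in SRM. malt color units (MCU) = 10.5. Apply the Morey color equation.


SRM = 1.4922 · MCU^0.6859
SRM = 1.4922 · 10.5^0.6859

7.4862 SRM


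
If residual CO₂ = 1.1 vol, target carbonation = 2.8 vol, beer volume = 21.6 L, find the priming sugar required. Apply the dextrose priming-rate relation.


sugar = (target − residual)·4.0·V
sugar = (2.8 − 1.1)·4.0·21.6

146.8800 g


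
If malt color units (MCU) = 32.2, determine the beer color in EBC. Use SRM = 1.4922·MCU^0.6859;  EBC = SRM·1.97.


SRM = 1.4922·32.2^0.6859 = 16.1460
EBC = 16.1460·1.97

31.8077 EBC


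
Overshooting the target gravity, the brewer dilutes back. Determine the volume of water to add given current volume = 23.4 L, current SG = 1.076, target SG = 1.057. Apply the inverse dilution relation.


V_water = V·((SG_curr − 1)/(SG_target − 1) − 1)
V_water = 23.4·((1.076 − 1)/(1.057 − 1) − 1)

7.8000 L


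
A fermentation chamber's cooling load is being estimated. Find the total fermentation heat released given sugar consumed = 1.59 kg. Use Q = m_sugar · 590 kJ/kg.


Q = 1.59 · 590

938.1000 kJ


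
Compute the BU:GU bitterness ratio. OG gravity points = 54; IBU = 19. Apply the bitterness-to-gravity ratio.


BU:GU = IBU / OG_points
BU:GU = 19 / 54

0.3519


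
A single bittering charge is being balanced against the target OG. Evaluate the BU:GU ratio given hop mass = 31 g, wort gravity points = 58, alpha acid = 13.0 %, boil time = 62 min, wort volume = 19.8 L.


U = 1.65·0.000125^(GP/1000)·(1−e^(−0.04t))/4.15;  IBU = (α/100)·m·U·1000/V;  BU:GU = IBU/GP
U = 1.65·0.000125^(58/1000)·(1−e^(−0.04·62))/4.15 = 0.2163
IBU = (13.0/100)·31·0.2163·1000/19.8 = 44.0265
BU:GU = 44.0265/58

0.7591


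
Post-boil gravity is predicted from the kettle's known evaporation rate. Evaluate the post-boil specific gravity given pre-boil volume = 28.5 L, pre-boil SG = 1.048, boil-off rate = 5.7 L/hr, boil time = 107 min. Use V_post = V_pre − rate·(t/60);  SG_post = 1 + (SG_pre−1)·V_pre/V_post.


V_post = 28.5 − 5.7·(107/60) = 18.3350
SG_post = 1 + (1.048 − 1)·28.5/18.3350

1.0746


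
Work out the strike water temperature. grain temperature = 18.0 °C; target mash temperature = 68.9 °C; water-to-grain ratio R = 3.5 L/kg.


T_strike = (0.41/R)·(T_mash − T_grain) + T_mash
T_strike = (0.41/3.5)·(68.9 − 18.0) + 68.9

74.8626 °C


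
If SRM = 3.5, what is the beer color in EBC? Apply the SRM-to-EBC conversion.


EBC = SRM · 1.97
EBC = 3.5 · 1.97

6.8950 EBC


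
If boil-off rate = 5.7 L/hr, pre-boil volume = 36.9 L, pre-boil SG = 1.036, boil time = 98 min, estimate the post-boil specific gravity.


V_post = V_pre − rate·(t/60);  SG_post = 1 + (SG_pre−1)·V_pre/V_post
V_post = 36.9 − 5.7·(98/60) = 27.5900
SG_post = 1 + (1.036 − 1)·36.9/27.5900

1.0481


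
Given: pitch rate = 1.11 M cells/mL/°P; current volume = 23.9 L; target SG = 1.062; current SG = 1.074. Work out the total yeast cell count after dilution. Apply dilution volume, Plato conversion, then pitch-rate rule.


V_w = V·((SG_c−1)/(SG_t−1)−1);  °P = 259 − 259/SG_t;  cells = rate·(V+V_w)·°P
V_w = 23.9·((1.074−1)/(1.062−1)−1) = 4.6258
V_final = 23.9 + 4.6258 = 28.5258
°P = 259 − 259/1.062 = 15.1205
cells = 1.11·28.5258·15.1205

478.7710 billion cells


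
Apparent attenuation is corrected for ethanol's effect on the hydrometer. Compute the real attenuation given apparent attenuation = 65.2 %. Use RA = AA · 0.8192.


RA = 65.2 · 0.8192

53.4118 %


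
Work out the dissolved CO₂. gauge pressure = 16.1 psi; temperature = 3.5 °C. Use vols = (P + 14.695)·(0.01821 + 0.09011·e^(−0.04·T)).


vols = (16.1 + 14.695)·(0.01821 + 0.09011·e^(−0.04·3.5))

2.9732 volumes


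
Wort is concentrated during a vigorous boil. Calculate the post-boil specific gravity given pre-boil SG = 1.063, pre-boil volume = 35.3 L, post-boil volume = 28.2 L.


SG_post = 1 + (SG_pre − 1)·V_pre/V_post
pts_pre = (1.063 − 1)·1000 = 63.0000
pts_post = 63.0000·35.3/28.2 = 78.8617
SG_post = 1 + 78.8617/1000

1.0789


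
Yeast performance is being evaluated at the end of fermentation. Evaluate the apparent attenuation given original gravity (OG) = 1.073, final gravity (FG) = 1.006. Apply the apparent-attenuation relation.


AA = (OG − FG)/(OG − 1) · 100
AA = (1.073 − 1.006)/(1.073 − 1) · 100

91.7808 %


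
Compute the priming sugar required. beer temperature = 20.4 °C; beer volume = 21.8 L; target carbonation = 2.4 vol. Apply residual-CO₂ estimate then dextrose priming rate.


residual = 14.695·(0.01821 + 0.09011·e^(−0.04·T));  sugar = (target − residual)·4.0·V
residual = 14.695·(0.01821 + 0.09011·e^(−0.04·20.4)) = 0.8531
sugar = (2.4 − 0.8531)·4.0·21.8

134.8863 g


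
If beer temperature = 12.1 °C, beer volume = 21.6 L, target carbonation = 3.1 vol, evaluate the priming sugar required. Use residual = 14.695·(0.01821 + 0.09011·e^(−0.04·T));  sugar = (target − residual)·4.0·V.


residual = 14.695·(0.01821 + 0.09011·e^(−0.04·12.1)) = 1.0837
sugar = (3.1 − 1.0837)·4.0·21.6

174.2086 g


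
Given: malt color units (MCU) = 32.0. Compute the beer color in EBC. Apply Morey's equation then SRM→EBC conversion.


SRM = 1.4922·MCU^0.6859;  EBC = SRM·1.97
SRM = 1.4922·32.0^0.6859 = 16.0772
EBC = 16.0772·1.97

31.6720 EBC


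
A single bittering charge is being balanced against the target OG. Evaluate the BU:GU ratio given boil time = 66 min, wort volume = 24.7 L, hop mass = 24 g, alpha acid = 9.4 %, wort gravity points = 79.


U = 1.65·0.000125^(GP/1000)·(1−e^(−0.04t))/4.15;  IBU = (α/100)·m·U·1000/V;  BU:GU = IBU/GP
U = 1.65·0.000125^(79/1000)·(1−e^(−0.04·66))/4.15 = 0.1815
IBU = (9.4/100)·24·0.1815·1000/24.7 = 16.5799
BU:GU = 16.5799/79

0.2099


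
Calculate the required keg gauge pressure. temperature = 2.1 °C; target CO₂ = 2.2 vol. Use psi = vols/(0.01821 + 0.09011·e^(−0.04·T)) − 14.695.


psi = 2.2/(0.01821 + 0.09011·e^(−0.04·2.1)) − 14.695

7.0743 psi


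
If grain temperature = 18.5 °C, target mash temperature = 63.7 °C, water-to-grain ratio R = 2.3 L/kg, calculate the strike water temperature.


T_strike = (0.41/R)·(T_mash − T_grain) + T_mash
T_strike = (0.41/2.3)·(63.7 − 18.5) + 63.7

71.7574 °C


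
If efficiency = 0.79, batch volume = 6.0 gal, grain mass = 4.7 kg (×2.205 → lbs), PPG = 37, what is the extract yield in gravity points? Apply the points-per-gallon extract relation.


points = lbs × PPG × eff / vol
lbs = 4.7 × 2.205 = 10.3635
points = 10.3635 × 37 × 0.79 / 6.0

50.4875 points


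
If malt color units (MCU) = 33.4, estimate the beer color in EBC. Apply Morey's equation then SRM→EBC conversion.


SRM = 1.4922·MCU^0.6859;  EBC = SRM·1.97
SRM = 1.4922·33.4^0.6859 = 16.5564
EBC = 16.5564·1.97

32.6160 EBC


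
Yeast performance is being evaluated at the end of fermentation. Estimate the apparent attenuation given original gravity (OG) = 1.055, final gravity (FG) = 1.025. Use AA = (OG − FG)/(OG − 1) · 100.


AA = (1.055 − 1.025)/(1.055 − 1) · 100

54.5455 %


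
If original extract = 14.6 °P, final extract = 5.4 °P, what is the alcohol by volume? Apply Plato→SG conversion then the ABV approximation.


SG = 259/(259 − P);  ABV = (OG − FG)·131.25
OG = 259/(259 − 14.6) = 1.0597
FG = 259/(259 − 5.4) = 1.0213
ABV = (1.0597 − 1.0213)·131.25

5.0459 % ABV


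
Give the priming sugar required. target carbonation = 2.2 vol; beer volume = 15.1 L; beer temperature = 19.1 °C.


residual = 14.695·(0.01821 + 0.09011·e^(−0.04·T));  sugar = (target − residual)·4.0·V
residual = 14.695·(0.01821 + 0.09011·e^(−0.04·19.1)) = 0.8844
sugar = (2.2 − 0.8844)·4.0·15.1

79.4627 g


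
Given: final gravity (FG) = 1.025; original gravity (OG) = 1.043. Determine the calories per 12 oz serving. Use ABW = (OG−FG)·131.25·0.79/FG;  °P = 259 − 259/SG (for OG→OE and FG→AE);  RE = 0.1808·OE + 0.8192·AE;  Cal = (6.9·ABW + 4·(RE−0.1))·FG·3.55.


ABW = (1.043 − 1.025)·131.25·0.79/1.025 = 1.8209
OE = 259 − 259/1.043 = 10.6779 °P
AE = 259 − 259/1.025 = 6.3171 °P
RE = 0.1808·10.6779 + 0.8192·6.3171 = 7.1055 °P
Cal = (6.9·1.8209 + 4·(7.1055−0.1))·1.025·3.55

147.6819 kcal


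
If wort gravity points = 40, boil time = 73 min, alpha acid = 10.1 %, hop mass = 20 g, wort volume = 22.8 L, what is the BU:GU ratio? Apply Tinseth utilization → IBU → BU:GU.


U = 1.65·0.000125^(GP/1000)·(1−e^(−0.04t))/4.15;  IBU = (α/100)·m·U·1000/V;  BU:GU = IBU/GP
U = 1.65·0.000125^(40/1000)·(1−e^(−0.04·73))/4.15 = 0.2626
IBU = (10.1/100)·20·0.2626·1000/22.8 = 23.2622
BU:GU = 23.2622/40

0.5816


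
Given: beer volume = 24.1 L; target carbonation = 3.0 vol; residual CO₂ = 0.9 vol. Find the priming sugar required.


sugar = (target − residual)·4.0·V
sugar = (3.0 − 0.9)·4.0·24.1

202.4400 g


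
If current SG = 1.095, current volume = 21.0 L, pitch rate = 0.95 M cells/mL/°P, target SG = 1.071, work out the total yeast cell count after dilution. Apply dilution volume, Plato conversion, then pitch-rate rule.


V_w = V·((SG_c−1)/(SG_t−1)−1);  °P = 259 − 259/SG_t;  cells = rate·(V+V_w)·°P
V_w = 21.0·((1.095−1)/(1.071−1)−1) = 7.0986
V_final = 21.0 + 7.0986 = 28.0986
°P = 259 − 259/1.071 = 17.1699
cells = 0.95·28.0986·17.1699

458.3284 billion cells


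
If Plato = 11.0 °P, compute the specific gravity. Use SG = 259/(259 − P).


SG = 259/(259 − 11.0)

1.0444


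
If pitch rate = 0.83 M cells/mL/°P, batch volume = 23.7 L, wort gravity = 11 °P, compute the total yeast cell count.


cells (billions) = rate · V_L · °P
cells = 0.83 · 23.7 · 11

216.3810 billion cells


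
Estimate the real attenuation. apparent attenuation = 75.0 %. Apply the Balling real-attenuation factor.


RA = AA · 0.8192
RA = 75.0 · 0.8192

61.4400 %


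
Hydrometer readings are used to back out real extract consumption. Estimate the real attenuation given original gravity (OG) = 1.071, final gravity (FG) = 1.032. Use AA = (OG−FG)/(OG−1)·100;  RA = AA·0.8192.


AA = (1.071 − 1.032)/(1.071 − 1)·100 = 54.9296
RA = 54.9296·0.8192

44.9983 %


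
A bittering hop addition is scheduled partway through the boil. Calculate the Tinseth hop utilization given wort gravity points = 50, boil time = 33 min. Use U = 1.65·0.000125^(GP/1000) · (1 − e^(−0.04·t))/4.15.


bigness = 1.65·0.000125^(50/1000) = 1.0528
boil_factor = (1 − e^(−0.04·33))/4.15 = 0.1766
U = 1.0528 · 0.1766

0.1859


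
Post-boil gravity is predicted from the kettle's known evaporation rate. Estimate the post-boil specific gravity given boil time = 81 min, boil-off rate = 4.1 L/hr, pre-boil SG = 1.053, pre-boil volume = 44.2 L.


V_post = V_pre − rate·(t/60);  SG_post = 1 + (SG_pre−1)·V_pre/V_post
V_post = 44.2 − 4.1·(81/60) = 38.6650
SG_post = 1 + (1.053 − 1)·44.2/38.6650

1.0606


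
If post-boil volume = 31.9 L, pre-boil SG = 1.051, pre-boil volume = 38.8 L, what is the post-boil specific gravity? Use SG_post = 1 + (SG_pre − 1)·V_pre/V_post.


pts_pre = (1.051 − 1)·1000 = 51.0000
pts_post = 51.0000·38.8/31.9 = 62.0313
SG_post = 1 + 62.0313/1000

1.0620


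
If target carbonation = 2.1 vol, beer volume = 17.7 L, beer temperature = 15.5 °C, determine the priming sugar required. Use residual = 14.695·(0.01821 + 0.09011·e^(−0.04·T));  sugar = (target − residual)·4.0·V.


residual = 14.695·(0.01821 + 0.09011·e^(−0.04·15.5)) = 0.9799
sugar = (2.1 − 0.9799)·4.0·17.7

79.3014 g


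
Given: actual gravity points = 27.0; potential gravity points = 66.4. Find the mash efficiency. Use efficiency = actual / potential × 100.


efficiency = 27.0 / 66.4 × 100

40.6627 %


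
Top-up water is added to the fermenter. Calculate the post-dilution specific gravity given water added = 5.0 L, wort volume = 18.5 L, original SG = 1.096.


SG_new = 1 + (SG_old − 1)·V_old/(V_old + V_water)
pts = (1.096 − 1)·1000·18.5/(18.5 + 5.0) = 75.5745
SG_new = 1 + 75.5745/1000

1.0756


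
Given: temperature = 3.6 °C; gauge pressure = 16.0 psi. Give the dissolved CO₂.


vols = (P + 14.695)·(0.01821 + 0.09011·e^(−0.04·T))
vols = (16.0 + 14.695)·(0.01821 + 0.09011·e^(−0.04·3.6))

2.9539 volumes


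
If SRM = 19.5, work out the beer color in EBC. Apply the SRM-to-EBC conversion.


EBC = SRM · 1.97
EBC = 19.5 · 1.97

38.4150 EBC


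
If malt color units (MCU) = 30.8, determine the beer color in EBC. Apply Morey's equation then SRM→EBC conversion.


SRM = 1.4922·MCU^0.6859;  EBC = SRM·1.97
SRM = 1.4922·30.8^0.6859 = 15.6612
EBC = 15.6612·1.97

30.8525 EBC


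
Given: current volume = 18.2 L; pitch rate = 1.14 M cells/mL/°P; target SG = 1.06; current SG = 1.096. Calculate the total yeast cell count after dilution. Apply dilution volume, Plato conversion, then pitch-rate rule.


V_w = V·((SG_c−1)/(SG_t−1)−1);  °P = 259 − 259/SG_t;  cells = rate·(V+V_w)·°P
V_w = 18.2·((1.096−1)/(1.06−1)−1) = 10.9200
V_final = 18.2 + 10.9200 = 29.1200
°P = 259 − 259/1.06 = 14.6604
cells = 1.14·29.1200·14.6604

486.6776 billion cells
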